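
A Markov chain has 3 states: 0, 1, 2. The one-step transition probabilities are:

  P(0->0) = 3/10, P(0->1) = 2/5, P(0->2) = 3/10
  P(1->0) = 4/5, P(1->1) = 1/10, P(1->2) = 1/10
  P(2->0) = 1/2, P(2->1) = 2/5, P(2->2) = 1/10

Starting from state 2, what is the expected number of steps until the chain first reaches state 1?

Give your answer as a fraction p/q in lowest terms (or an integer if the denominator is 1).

Let h_i = expected steps to first reach 1 from state i.
Boundary: h_1 = 0.
First-step equations for the other states:
  h_0 = 1 + 3/10*h_0 + 2/5*h_1 + 3/10*h_2
  h_2 = 1 + 1/2*h_0 + 2/5*h_1 + 1/10*h_2

Substituting h_1 = 0 and rearranging gives the linear system (I - Q) h = 1:
  [7/10, -3/10] . (h_0, h_2) = 1
  [-1/2, 9/10] . (h_0, h_2) = 1

Solving yields:
  h_0 = 5/2
  h_2 = 5/2

Starting state is 2, so the expected hitting time is h_2 = 5/2.

Answer: 5/2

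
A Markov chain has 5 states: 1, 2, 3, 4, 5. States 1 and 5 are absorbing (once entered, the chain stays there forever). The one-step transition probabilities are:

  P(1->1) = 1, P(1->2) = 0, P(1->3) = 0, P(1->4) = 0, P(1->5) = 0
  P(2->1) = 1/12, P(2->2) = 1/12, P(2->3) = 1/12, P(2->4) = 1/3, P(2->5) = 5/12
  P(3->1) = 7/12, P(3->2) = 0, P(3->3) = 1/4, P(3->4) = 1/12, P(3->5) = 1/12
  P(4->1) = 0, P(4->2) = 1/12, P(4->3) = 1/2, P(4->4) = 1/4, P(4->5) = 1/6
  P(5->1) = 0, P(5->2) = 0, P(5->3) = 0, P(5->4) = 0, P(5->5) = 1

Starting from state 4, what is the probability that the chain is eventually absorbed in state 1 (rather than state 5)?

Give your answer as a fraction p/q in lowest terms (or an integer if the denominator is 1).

Let a_i = P(absorbed in 1 | start in state i).
Boundary conditions: a_1 = 1, a_5 = 0.
For each transient state i, a_i = sum_j P(i->j) * a_j:
  a_2 = 1/12*a_1 + 1/12*a_2 + 1/12*a_3 + 1/3*a_4 + 5/12*a_5
  a_3 = 7/12*a_1 + 0*a_2 + 1/4*a_3 + 1/12*a_4 + 1/12*a_5
  a_4 = 0*a_1 + 1/12*a_2 + 1/2*a_3 + 1/4*a_4 + 1/6*a_5

Substituting a_1 = 1 and a_5 = 0, rearrange to (I - Q) a = r where r[i] = P(i -> 1):
  [11/12, -1/12, -1/3] . (a_2, a_3, a_4) = 1/12
  [0, 3/4, -1/12] . (a_2, a_3, a_4) = 7/12
  [-1/12, -1/2, 3/4] . (a_2, a_3, a_4) = 0

Solving yields:
  a_2 = 153/394
  a_3 = 333/394
  a_4 = 239/394

Starting state is 4, so the absorption probability is a_4 = 239/394.

Answer: 239/394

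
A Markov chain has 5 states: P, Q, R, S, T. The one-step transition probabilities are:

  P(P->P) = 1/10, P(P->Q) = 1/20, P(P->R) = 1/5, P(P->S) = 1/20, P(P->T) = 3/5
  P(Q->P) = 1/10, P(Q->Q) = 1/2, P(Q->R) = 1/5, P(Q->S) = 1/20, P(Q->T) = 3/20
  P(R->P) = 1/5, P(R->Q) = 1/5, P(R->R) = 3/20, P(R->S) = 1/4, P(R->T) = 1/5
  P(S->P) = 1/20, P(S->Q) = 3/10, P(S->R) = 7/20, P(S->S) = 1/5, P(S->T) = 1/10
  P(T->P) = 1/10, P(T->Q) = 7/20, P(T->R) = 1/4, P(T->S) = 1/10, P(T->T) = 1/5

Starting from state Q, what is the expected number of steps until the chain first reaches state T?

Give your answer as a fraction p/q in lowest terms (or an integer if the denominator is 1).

Let h_i = expected steps to first reach T from state i.
Boundary: h_T = 0.
First-step equations for the other states:
  h_P = 1 + 1/10*h_P + 1/20*h_Q + 1/5*h_R + 1/20*h_S + 3/5*h_T
  h_Q = 1 + 1/10*h_P + 1/2*h_Q + 1/5*h_R + 1/20*h_S + 3/20*h_T
  h_R = 1 + 1/5*h_P + 1/5*h_Q + 3/20*h_R + 1/4*h_S + 1/5*h_T
  h_S = 1 + 1/20*h_P + 3/10*h_Q + 7/20*h_R + 1/5*h_S + 1/10*h_T

Substituting h_T = 0 and rearranging gives the linear system (I - Q) h = 1:
  [9/10, -1/20, -1/5, -1/20] . (h_P, h_Q, h_R, h_S) = 1
  [-1/10, 1/2, -1/5, -1/20] . (h_P, h_Q, h_R, h_S) = 1
  [-1/5, -1/5, 17/20, -1/4] . (h_P, h_Q, h_R, h_S) = 1
  [-1/20, -3/10, -7/20, 4/5] . (h_P, h_Q, h_R, h_S) = 1

Solving yields:
  h_P = 15180/5707
  h_Q = 27600/5707
  h_R = 1960/439
  h_S = 29580/5707

Starting state is Q, so the expected hitting time is h_Q = 27600/5707.

Answer: 27600/5707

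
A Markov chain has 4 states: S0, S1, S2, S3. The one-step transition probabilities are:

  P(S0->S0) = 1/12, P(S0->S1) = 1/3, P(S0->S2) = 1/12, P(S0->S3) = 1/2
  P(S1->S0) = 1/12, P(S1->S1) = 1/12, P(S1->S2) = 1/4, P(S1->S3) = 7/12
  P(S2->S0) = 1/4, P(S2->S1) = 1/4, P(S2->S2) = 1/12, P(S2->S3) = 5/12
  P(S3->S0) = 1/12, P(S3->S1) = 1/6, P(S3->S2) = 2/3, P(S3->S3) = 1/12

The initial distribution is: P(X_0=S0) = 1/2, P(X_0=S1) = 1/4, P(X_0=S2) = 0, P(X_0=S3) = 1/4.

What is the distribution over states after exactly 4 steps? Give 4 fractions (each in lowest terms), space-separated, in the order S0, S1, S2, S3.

Propagating the distribution step by step (d_{t+1} = d_t * P):
d_0 = (S0=1/2, S1=1/4, S2=0, S3=1/4)
  d_1[S0] = 1/2*1/12 + 1/4*1/12 + 0*1/4 + 1/4*1/12 = 1/12
  d_1[S1] = 1/2*1/3 + 1/4*1/12 + 0*1/4 + 1/4*1/6 = 11/48
  d_1[S2] = 1/2*1/12 + 1/4*1/4 + 0*1/12 + 1/4*2/3 = 13/48
  d_1[S3] = 1/2*1/2 + 1/4*7/12 + 0*5/12 + 1/4*1/12 = 5/12
d_1 = (S0=1/12, S1=11/48, S2=13/48, S3=5/12)
  d_2[S0] = 1/12*1/12 + 11/48*1/12 + 13/48*1/4 + 5/12*1/12 = 37/288
  d_2[S1] = 1/12*1/3 + 11/48*1/12 + 13/48*1/4 + 5/12*1/6 = 53/288
  d_2[S2] = 1/12*1/12 + 11/48*1/4 + 13/48*1/12 + 5/12*2/3 = 35/96
  d_2[S3] = 1/12*1/2 + 11/48*7/12 + 13/48*5/12 + 5/12*1/12 = 31/96
d_2 = (S0=37/288, S1=53/288, S2=35/96, S3=31/96)
  d_3[S0] = 37/288*1/12 + 53/288*1/12 + 35/96*1/4 + 31/96*1/12 = 83/576
  d_3[S1] = 37/288*1/3 + 53/288*1/12 + 35/96*1/4 + 31/96*1/6 = 13/64
  d_3[S2] = 37/288*1/12 + 53/288*1/4 + 35/96*1/12 + 31/96*2/3 = 1045/3456
  d_3[S3] = 37/288*1/2 + 53/288*7/12 + 35/96*5/12 + 31/96*1/12 = 1211/3456
d_3 = (S0=83/576, S1=13/64, S2=1045/3456, S3=1211/3456)
  d_4[S0] = 83/576*1/12 + 13/64*1/12 + 1045/3456*1/4 + 1211/3456*1/12 = 2773/20736
  d_4[S1] = 83/576*1/3 + 13/64*1/12 + 1045/3456*1/4 + 1211/3456*1/6 = 8251/41472
  d_4[S2] = 83/576*1/12 + 13/64*1/4 + 1045/3456*1/12 + 1211/3456*2/3 = 13337/41472
  d_4[S3] = 83/576*1/2 + 13/64*7/12 + 1045/3456*5/12 + 1211/3456*1/12 = 7169/20736
d_4 = (S0=2773/20736, S1=8251/41472, S2=13337/41472, S3=7169/20736)

Answer: 2773/20736 8251/41472 13337/41472 7169/20736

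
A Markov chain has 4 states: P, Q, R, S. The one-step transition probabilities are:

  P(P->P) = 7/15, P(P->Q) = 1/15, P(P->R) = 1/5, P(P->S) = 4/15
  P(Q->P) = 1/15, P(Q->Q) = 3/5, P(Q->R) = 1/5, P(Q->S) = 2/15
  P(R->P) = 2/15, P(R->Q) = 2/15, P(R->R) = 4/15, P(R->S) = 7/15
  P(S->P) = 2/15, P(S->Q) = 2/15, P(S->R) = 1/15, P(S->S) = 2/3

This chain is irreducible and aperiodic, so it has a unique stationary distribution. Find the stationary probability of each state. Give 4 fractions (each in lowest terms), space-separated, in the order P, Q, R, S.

Answer: 14/79 18/79 143/948 421/948

Derivation:
The stationary distribution satisfies pi = pi * P, i.e.:
  pi_P = 7/15*pi_P + 1/15*pi_Q + 2/15*pi_R + 2/15*pi_S
  pi_Q = 1/15*pi_P + 3/5*pi_Q + 2/15*pi_R + 2/15*pi_S
  pi_R = 1/5*pi_P + 1/5*pi_Q + 4/15*pi_R + 1/15*pi_S
  pi_S = 4/15*pi_P + 2/15*pi_Q + 7/15*pi_R + 2/3*pi_S
with normalization: pi_P + pi_Q + pi_R + pi_S = 1.

Using the first 3 balance equations plus normalization, the linear system A*pi = b is:
  [-8/15, 1/15, 2/15, 2/15] . pi = 0
  [1/15, -2/5, 2/15, 2/15] . pi = 0
  [1/5, 1/5, -11/15, 1/15] . pi = 0
  [1, 1, 1, 1] . pi = 1

Solving yields:
  pi_P = 14/79
  pi_Q = 18/79
  pi_R = 143/948
  pi_S = 421/948

Verification (pi * P):
  14/79*7/15 + 18/79*1/15 + 143/948*2/15 + 421/948*2/15 = 14/79 = pi_P  (ok)
  14/79*1/15 + 18/79*3/5 + 143/948*2/15 + 421/948*2/15 = 18/79 = pi_Q  (ok)
  14/79*1/5 + 18/79*1/5 + 143/948*4/15 + 421/948*1/15 = 143/948 = pi_R  (ok)
  14/79*4/15 + 18/79*2/15 + 143/948*7/15 + 421/948*2/3 = 421/948 = pi_S  (ok)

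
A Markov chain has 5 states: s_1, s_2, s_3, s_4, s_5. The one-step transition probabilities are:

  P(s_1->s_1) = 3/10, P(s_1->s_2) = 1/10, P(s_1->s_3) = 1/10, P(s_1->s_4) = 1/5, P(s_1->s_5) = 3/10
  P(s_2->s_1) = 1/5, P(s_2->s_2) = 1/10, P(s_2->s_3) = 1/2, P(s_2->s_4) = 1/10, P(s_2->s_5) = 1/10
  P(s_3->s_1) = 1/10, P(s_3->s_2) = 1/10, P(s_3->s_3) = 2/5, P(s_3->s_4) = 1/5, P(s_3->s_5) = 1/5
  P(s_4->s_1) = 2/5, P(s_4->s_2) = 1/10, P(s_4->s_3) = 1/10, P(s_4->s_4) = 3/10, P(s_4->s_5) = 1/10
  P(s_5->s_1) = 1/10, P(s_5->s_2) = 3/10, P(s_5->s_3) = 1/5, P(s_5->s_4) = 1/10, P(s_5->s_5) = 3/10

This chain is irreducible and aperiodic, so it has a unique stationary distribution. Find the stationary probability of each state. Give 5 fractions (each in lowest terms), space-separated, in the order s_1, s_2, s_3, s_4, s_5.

Answer: 692/3273 929/6546 277/1091 1199/6546 686/3273

Derivation:
The stationary distribution satisfies pi = pi * P, i.e.:
  pi_s_1 = 3/10*pi_s_1 + 1/5*pi_s_2 + 1/10*pi_s_3 + 2/5*pi_s_4 + 1/10*pi_s_5
  pi_s_2 = 1/10*pi_s_1 + 1/10*pi_s_2 + 1/10*pi_s_3 + 1/10*pi_s_4 + 3/10*pi_s_5
  pi_s_3 = 1/10*pi_s_1 + 1/2*pi_s_2 + 2/5*pi_s_3 + 1/10*pi_s_4 + 1/5*pi_s_5
  pi_s_4 = 1/5*pi_s_1 + 1/10*pi_s_2 + 1/5*pi_s_3 + 3/10*pi_s_4 + 1/10*pi_s_5
  pi_s_5 = 3/10*pi_s_1 + 1/10*pi_s_2 + 1/5*pi_s_3 + 1/10*pi_s_4 + 3/10*pi_s_5
with normalization: pi_s_1 + pi_s_2 + pi_s_3 + pi_s_4 + pi_s_5 = 1.

Using the first 4 balance equations plus normalization, the linear system A*pi = b is:
  [-7/10, 1/5, 1/10, 2/5, 1/10] . pi = 0
  [1/10, -9/10, 1/10, 1/10, 3/10] . pi = 0
  [1/10, 1/2, -3/5, 1/10, 1/5] . pi = 0
  [1/5, 1/10, 1/5, -7/10, 1/10] . pi = 0
  [1, 1, 1, 1, 1] . pi = 1

Solving yields:
  pi_s_1 = 692/3273
  pi_s_2 = 929/6546
  pi_s_3 = 277/1091
  pi_s_4 = 1199/6546
  pi_s_5 = 686/3273

Verification (pi * P):
  692/3273*3/10 + 929/6546*1/5 + 277/1091*1/10 + 1199/6546*2/5 + 686/3273*1/10 = 692/3273 = pi_s_1  (ok)
  692/3273*1/10 + 929/6546*1/10 + 277/1091*1/10 + 1199/6546*1/10 + 686/3273*3/10 = 929/6546 = pi_s_2  (ok)
  692/3273*1/10 + 929/6546*1/2 + 277/1091*2/5 + 1199/6546*1/10 + 686/3273*1/5 = 277/1091 = pi_s_3  (ok)
  692/3273*1/5 + 929/6546*1/10 + 277/1091*1/5 + 1199/6546*3/10 + 686/3273*1/10 = 1199/6546 = pi_s_4  (ok)
  692/3273*3/10 + 929/6546*1/10 + 277/1091*1/5 + 1199/6546*1/10 + 686/3273*3/10 = 686/3273 = pi_s_5  (ok)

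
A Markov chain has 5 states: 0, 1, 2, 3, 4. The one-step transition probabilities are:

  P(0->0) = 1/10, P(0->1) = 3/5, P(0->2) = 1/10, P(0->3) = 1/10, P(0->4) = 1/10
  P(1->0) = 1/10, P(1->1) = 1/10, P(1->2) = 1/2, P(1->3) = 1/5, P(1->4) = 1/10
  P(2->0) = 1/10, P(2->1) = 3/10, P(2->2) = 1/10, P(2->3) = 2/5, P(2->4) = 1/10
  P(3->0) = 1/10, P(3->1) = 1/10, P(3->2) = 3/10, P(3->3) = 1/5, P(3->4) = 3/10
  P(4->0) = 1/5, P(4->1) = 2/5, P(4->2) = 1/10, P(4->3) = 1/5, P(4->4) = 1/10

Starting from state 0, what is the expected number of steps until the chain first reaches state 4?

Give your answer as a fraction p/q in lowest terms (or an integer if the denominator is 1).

Answer: 530/77

Derivation:
Let h_i = expected steps to first reach 4 from state i.
Boundary: h_4 = 0.
First-step equations for the other states:
  h_0 = 1 + 1/10*h_0 + 3/5*h_1 + 1/10*h_2 + 1/10*h_3 + 1/10*h_4
  h_1 = 1 + 1/10*h_0 + 1/10*h_1 + 1/2*h_2 + 1/5*h_3 + 1/10*h_4
  h_2 = 1 + 1/10*h_0 + 3/10*h_1 + 1/10*h_2 + 2/5*h_3 + 1/10*h_4
  h_3 = 1 + 1/10*h_0 + 1/10*h_1 + 3/10*h_2 + 1/5*h_3 + 3/10*h_4

Substituting h_4 = 0 and rearranging gives the linear system (I - Q) h = 1:
  [9/10, -3/5, -1/10, -1/10] . (h_0, h_1, h_2, h_3) = 1
  [-1/10, 9/10, -1/2, -1/5] . (h_0, h_1, h_2, h_3) = 1
  [-1/10, -3/10, 9/10, -2/5] . (h_0, h_1, h_2, h_3) = 1
  [-1/10, -1/10, -3/10, 4/5] . (h_0, h_1, h_2, h_3) = 1

Solving yields:
  h_0 = 530/77
  h_1 = 3600/539
  h_2 = 500/77
  h_3 = 2900/539

Starting state is 0, so the expected hitting time is h_0 = 530/77.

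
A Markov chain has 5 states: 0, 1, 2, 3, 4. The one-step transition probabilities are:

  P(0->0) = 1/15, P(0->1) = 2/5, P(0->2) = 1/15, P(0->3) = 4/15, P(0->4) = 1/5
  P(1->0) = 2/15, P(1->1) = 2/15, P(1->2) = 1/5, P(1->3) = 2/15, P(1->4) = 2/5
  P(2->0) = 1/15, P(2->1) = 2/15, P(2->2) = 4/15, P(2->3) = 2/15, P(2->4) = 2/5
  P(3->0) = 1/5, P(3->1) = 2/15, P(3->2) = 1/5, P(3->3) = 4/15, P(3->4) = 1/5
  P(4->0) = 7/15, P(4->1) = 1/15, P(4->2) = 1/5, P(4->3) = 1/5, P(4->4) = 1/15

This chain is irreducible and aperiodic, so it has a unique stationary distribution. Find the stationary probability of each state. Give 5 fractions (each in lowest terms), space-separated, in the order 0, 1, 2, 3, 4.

The stationary distribution satisfies pi = pi * P, i.e.:
  pi_0 = 1/15*pi_0 + 2/15*pi_1 + 1/15*pi_2 + 1/5*pi_3 + 7/15*pi_4
  pi_1 = 2/5*pi_0 + 2/15*pi_1 + 2/15*pi_2 + 2/15*pi_3 + 1/15*pi_4
  pi_2 = 1/15*pi_0 + 1/5*pi_1 + 4/15*pi_2 + 1/5*pi_3 + 1/5*pi_4
  pi_3 = 4/15*pi_0 + 2/15*pi_1 + 2/15*pi_2 + 4/15*pi_3 + 1/5*pi_4
  pi_4 = 1/5*pi_0 + 2/5*pi_1 + 2/5*pi_2 + 1/5*pi_3 + 1/15*pi_4
with normalization: pi_0 + pi_1 + pi_2 + pi_3 + pi_4 = 1.

Using the first 4 balance equations plus normalization, the linear system A*pi = b is:
  [-14/15, 2/15, 1/15, 1/5, 7/15] . pi = 0
  [2/5, -13/15, 2/15, 2/15, 1/15] . pi = 0
  [1/15, 1/5, -11/15, 1/5, 1/5] . pi = 0
  [4/15, 2/15, 2/15, -11/15, 1/5] . pi = 0
  [1, 1, 1, 1, 1] . pi = 1

Solving yields:
  pi_0 = 12259/61018
  pi_1 = 10431/61018
  pi_2 = 5662/30509
  pi_3 = 12397/61018
  pi_4 = 14607/61018

Verification (pi * P):
  12259/61018*1/15 + 10431/61018*2/15 + 5662/30509*1/15 + 12397/61018*1/5 + 14607/61018*7/15 = 12259/61018 = pi_0  (ok)
  12259/61018*2/5 + 10431/61018*2/15 + 5662/30509*2/15 + 12397/61018*2/15 + 14607/61018*1/15 = 10431/61018 = pi_1  (ok)
  12259/61018*1/15 + 10431/61018*1/5 + 5662/30509*4/15 + 12397/61018*1/5 + 14607/61018*1/5 = 5662/30509 = pi_2  (ok)
  12259/61018*4/15 + 10431/61018*2/15 + 5662/30509*2/15 + 12397/61018*4/15 + 14607/61018*1/5 = 12397/61018 = pi_3  (ok)
  12259/61018*1/5 + 10431/61018*2/5 + 5662/30509*2/5 + 12397/61018*1/5 + 14607/61018*1/15 = 14607/61018 = pi_4  (ok)

Answer: 12259/61018 10431/61018 5662/30509 12397/61018 14607/61018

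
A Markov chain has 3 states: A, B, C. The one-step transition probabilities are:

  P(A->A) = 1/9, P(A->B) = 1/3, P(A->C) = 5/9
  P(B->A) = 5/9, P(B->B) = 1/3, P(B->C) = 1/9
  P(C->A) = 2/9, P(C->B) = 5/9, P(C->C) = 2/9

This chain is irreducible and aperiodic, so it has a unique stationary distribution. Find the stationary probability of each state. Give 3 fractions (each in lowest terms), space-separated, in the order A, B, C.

The stationary distribution satisfies pi = pi * P, i.e.:
  pi_A = 1/9*pi_A + 5/9*pi_B + 2/9*pi_C
  pi_B = 1/3*pi_A + 1/3*pi_B + 5/9*pi_C
  pi_C = 5/9*pi_A + 1/9*pi_B + 2/9*pi_C
with normalization: pi_A + pi_B + pi_C = 1.

Using the first 2 balance equations plus normalization, the linear system A*pi = b is:
  [-8/9, 5/9, 2/9] . pi = 0
  [1/3, -2/3, 5/9] . pi = 0
  [1, 1, 1] . pi = 1

Solving yields:
  pi_A = 37/116
  pi_B = 23/58
  pi_C = 33/116

Verification (pi * P):
  37/116*1/9 + 23/58*5/9 + 33/116*2/9 = 37/116 = pi_A  (ok)
  37/116*1/3 + 23/58*1/3 + 33/116*5/9 = 23/58 = pi_B  (ok)
  37/116*5/9 + 23/58*1/9 + 33/116*2/9 = 33/116 = pi_C  (ok)

Answer: 37/116 23/58 33/116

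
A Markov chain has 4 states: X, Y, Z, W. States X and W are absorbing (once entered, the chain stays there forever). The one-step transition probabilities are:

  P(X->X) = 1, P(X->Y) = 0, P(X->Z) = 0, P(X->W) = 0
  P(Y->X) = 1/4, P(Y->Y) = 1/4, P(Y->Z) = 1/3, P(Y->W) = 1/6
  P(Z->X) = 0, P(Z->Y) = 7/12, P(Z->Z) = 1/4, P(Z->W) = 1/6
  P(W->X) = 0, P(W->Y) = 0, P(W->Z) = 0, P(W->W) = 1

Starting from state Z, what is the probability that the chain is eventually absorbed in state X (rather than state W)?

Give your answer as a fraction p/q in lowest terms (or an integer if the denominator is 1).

Let a_i = P(absorbed in X | start in state i).
Boundary conditions: a_X = 1, a_W = 0.
For each transient state i, a_i = sum_j P(i->j) * a_j:
  a_Y = 1/4*a_X + 1/4*a_Y + 1/3*a_Z + 1/6*a_W
  a_Z = 0*a_X + 7/12*a_Y + 1/4*a_Z + 1/6*a_W

Substituting a_X = 1 and a_W = 0, rearrange to (I - Q) a = r where r[i] = P(i -> X):
  [3/4, -1/3] . (a_Y, a_Z) = 1/4
  [-7/12, 3/4] . (a_Y, a_Z) = 0

Solving yields:
  a_Y = 27/53
  a_Z = 21/53

Starting state is Z, so the absorption probability is a_Z = 21/53.

Answer: 21/53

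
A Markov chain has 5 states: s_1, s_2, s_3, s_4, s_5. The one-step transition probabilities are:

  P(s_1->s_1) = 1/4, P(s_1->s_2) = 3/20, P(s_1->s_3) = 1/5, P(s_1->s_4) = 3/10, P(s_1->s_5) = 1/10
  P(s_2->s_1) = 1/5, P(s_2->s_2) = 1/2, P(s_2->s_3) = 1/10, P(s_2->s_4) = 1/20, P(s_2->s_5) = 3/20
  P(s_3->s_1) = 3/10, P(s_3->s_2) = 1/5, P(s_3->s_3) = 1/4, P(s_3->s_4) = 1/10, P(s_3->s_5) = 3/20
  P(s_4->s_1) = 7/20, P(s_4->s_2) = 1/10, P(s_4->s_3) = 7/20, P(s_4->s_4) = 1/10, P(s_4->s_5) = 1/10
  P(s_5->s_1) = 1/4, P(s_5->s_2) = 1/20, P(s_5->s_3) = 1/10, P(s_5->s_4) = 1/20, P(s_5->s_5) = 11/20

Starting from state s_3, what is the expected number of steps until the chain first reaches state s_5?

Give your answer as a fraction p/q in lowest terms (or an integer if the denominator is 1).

Let h_i = expected steps to first reach s_5 from state i.
Boundary: h_s_5 = 0.
First-step equations for the other states:
  h_s_1 = 1 + 1/4*h_s_1 + 3/20*h_s_2 + 1/5*h_s_3 + 3/10*h_s_4 + 1/10*h_s_5
  h_s_2 = 1 + 1/5*h_s_1 + 1/2*h_s_2 + 1/10*h_s_3 + 1/20*h_s_4 + 3/20*h_s_5
  h_s_3 = 1 + 3/10*h_s_1 + 1/5*h_s_2 + 1/4*h_s_3 + 1/10*h_s_4 + 3/20*h_s_5
  h_s_4 = 1 + 7/20*h_s_1 + 1/10*h_s_2 + 7/20*h_s_3 + 1/10*h_s_4 + 1/10*h_s_5

Substituting h_s_5 = 0 and rearranging gives the linear system (I - Q) h = 1:
  [3/4, -3/20, -1/5, -3/10] . (h_s_1, h_s_2, h_s_3, h_s_4) = 1
  [-1/5, 1/2, -1/10, -1/20] . (h_s_1, h_s_2, h_s_3, h_s_4) = 1
  [-3/10, -1/5, 3/4, -1/10] . (h_s_1, h_s_2, h_s_3, h_s_4) = 1
  [-7/20, -1/10, -7/20, 9/10] . (h_s_1, h_s_2, h_s_3, h_s_4) = 1

Solving yields:
  h_s_1 = 4848/593
  h_s_2 = 4524/593
  h_s_3 = 4580/593
  h_s_4 = 4828/593

Starting state is s_3, so the expected hitting time is h_s_3 = 4580/593.

Answer: 4580/593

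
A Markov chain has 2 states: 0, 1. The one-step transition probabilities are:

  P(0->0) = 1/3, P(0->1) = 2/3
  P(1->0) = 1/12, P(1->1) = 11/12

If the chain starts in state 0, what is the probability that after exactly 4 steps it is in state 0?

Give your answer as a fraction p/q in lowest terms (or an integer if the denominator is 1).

Answer: 11/96

Derivation:
Computing P^4 by repeated multiplication:
P^1 =
  0: [1/3, 2/3]
  1: [1/12, 11/12]
P^2 =
  0: [1/6, 5/6]
  1: [5/48, 43/48]
P^3 =
  0: [1/8, 7/8]
  1: [7/64, 57/64]
P^4 =
  0: [11/96, 85/96]
  1: [85/768, 683/768]

(P^4)[0 -> 0] = 11/96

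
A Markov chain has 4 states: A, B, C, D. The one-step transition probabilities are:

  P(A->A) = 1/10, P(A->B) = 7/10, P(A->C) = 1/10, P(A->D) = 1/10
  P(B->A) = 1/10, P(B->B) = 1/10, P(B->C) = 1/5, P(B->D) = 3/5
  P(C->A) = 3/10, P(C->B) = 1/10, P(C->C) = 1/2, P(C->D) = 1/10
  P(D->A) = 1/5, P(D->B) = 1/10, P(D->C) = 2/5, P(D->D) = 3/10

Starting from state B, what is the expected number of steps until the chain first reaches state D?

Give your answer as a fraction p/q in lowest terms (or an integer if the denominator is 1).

Let h_i = expected steps to first reach D from state i.
Boundary: h_D = 0.
First-step equations for the other states:
  h_A = 1 + 1/10*h_A + 7/10*h_B + 1/10*h_C + 1/10*h_D
  h_B = 1 + 1/10*h_A + 1/10*h_B + 1/5*h_C + 3/5*h_D
  h_C = 1 + 3/10*h_A + 1/10*h_B + 1/2*h_C + 1/10*h_D

Substituting h_D = 0 and rearranging gives the linear system (I - Q) h = 1:
  [9/10, -7/10, -1/10] . (h_A, h_B, h_C) = 1
  [-1/10, 9/10, -1/5] . (h_A, h_B, h_C) = 1
  [-3/10, -1/10, 1/2] . (h_A, h_B, h_C) = 1

Solving yields:
  h_A = 170/47
  h_B = 120/47
  h_C = 220/47

Starting state is B, so the expected hitting time is h_B = 120/47.

Answer: 120/47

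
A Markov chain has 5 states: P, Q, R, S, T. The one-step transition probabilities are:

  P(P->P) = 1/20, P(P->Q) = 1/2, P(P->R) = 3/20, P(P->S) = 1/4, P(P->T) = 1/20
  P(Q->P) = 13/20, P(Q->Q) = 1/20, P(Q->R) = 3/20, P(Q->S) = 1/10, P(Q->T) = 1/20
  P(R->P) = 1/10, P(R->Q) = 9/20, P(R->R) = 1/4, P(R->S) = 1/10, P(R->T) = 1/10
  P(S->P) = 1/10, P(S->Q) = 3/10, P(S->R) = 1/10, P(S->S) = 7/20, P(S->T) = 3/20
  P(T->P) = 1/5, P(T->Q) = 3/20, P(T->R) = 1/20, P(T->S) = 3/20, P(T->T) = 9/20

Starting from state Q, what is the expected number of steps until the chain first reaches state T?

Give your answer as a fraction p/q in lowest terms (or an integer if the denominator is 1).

Let h_i = expected steps to first reach T from state i.
Boundary: h_T = 0.
First-step equations for the other states:
  h_P = 1 + 1/20*h_P + 1/2*h_Q + 3/20*h_R + 1/4*h_S + 1/20*h_T
  h_Q = 1 + 13/20*h_P + 1/20*h_Q + 3/20*h_R + 1/10*h_S + 1/20*h_T
  h_R = 1 + 1/10*h_P + 9/20*h_Q + 1/4*h_R + 1/10*h_S + 1/10*h_T
  h_S = 1 + 1/10*h_P + 3/10*h_Q + 1/10*h_R + 7/20*h_S + 3/20*h_T

Substituting h_T = 0 and rearranging gives the linear system (I - Q) h = 1:
  [19/20, -1/2, -3/20, -1/4] . (h_P, h_Q, h_R, h_S) = 1
  [-13/20, 19/20, -3/20, -1/10] . (h_P, h_Q, h_R, h_S) = 1
  [-1/10, -9/20, 3/4, -1/10] . (h_P, h_Q, h_R, h_S) = 1
  [-1/10, -3/10, -1/10, 13/20] . (h_P, h_Q, h_R, h_S) = 1

Solving yields:
  h_P = 181920/14147
  h_Q = 184020/14147
  h_R = 175080/14147
  h_S = 161620/14147

Starting state is Q, so the expected hitting time is h_Q = 184020/14147.

Answer: 184020/14147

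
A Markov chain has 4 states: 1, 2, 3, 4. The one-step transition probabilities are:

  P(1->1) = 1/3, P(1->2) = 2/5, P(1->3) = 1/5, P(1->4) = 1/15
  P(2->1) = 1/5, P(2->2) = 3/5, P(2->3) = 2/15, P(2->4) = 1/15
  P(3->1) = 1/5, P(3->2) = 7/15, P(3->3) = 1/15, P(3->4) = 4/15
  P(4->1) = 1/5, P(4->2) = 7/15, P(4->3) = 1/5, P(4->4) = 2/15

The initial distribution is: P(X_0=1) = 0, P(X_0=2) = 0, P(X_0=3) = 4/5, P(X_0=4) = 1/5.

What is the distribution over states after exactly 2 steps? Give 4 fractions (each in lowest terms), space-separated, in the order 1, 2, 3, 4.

Answer: 17/75 116/225 176/1125 38/375

Derivation:
Propagating the distribution step by step (d_{t+1} = d_t * P):
d_0 = (1=0, 2=0, 3=4/5, 4=1/5)
  d_1[1] = 0*1/3 + 0*1/5 + 4/5*1/5 + 1/5*1/5 = 1/5
  d_1[2] = 0*2/5 + 0*3/5 + 4/5*7/15 + 1/5*7/15 = 7/15
  d_1[3] = 0*1/5 + 0*2/15 + 4/5*1/15 + 1/5*1/5 = 7/75
  d_1[4] = 0*1/15 + 0*1/15 + 4/5*4/15 + 1/5*2/15 = 6/25
d_1 = (1=1/5, 2=7/15, 3=7/75, 4=6/25)
  d_2[1] = 1/5*1/3 + 7/15*1/5 + 7/75*1/5 + 6/25*1/5 = 17/75
  d_2[2] = 1/5*2/5 + 7/15*3/5 + 7/75*7/15 + 6/25*7/15 = 116/225
  d_2[3] = 1/5*1/5 + 7/15*2/15 + 7/75*1/15 + 6/25*1/5 = 176/1125
  d_2[4] = 1/5*1/15 + 7/15*1/15 + 7/75*4/15 + 6/25*2/15 = 38/375
d_2 = (1=17/75, 2=116/225, 3=176/1125, 4=38/375)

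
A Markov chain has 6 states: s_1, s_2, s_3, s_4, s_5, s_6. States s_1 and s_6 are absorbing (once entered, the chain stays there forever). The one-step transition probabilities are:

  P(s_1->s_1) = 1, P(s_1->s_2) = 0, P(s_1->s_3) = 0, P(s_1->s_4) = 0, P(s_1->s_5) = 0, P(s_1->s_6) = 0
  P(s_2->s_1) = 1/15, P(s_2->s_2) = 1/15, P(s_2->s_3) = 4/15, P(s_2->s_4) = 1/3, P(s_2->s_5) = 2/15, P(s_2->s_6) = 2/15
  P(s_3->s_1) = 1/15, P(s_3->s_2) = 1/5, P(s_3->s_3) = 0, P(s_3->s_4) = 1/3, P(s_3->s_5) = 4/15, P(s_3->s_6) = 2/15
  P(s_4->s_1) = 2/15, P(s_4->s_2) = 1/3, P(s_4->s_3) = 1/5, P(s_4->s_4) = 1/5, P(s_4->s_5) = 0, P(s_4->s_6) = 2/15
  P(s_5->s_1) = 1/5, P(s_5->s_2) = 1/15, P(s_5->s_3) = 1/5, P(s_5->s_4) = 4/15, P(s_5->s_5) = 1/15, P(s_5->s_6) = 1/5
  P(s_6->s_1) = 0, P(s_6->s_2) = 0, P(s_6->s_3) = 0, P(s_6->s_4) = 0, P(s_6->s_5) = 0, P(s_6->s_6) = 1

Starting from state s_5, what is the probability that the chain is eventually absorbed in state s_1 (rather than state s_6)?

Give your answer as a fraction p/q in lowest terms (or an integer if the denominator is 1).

Let a_i = P(absorbed in s_1 | start in state i).
Boundary conditions: a_s_1 = 1, a_s_6 = 0.
For each transient state i, a_i = sum_j P(i->j) * a_j:
  a_s_2 = 1/15*a_s_1 + 1/15*a_s_2 + 4/15*a_s_3 + 1/3*a_s_4 + 2/15*a_s_5 + 2/15*a_s_6
  a_s_3 = 1/15*a_s_1 + 1/5*a_s_2 + 0*a_s_3 + 1/3*a_s_4 + 4/15*a_s_5 + 2/15*a_s_6
  a_s_4 = 2/15*a_s_1 + 1/3*a_s_2 + 1/5*a_s_3 + 1/5*a_s_4 + 0*a_s_5 + 2/15*a_s_6
  a_s_5 = 1/5*a_s_1 + 1/15*a_s_2 + 1/5*a_s_3 + 4/15*a_s_4 + 1/15*a_s_5 + 1/5*a_s_6

Substituting a_s_1 = 1 and a_s_6 = 0, rearrange to (I - Q) a = r where r[i] = P(i -> s_1):
  [14/15, -4/15, -1/3, -2/15] . (a_s_2, a_s_3, a_s_4, a_s_5) = 1/15
  [-1/5, 1, -1/3, -4/15] . (a_s_2, a_s_3, a_s_4, a_s_5) = 1/15
  [-1/3, -1/5, 4/5, 0] . (a_s_2, a_s_3, a_s_4, a_s_5) = 2/15
  [-1/15, -1/5, -4/15, 14/15] . (a_s_2, a_s_3, a_s_4, a_s_5) = 1/5

Solving yields:
  a_s_2 = 3905/9358
  a_s_3 = 3949/9358
  a_s_4 = 2087/4679
  a_s_5 = 4323/9358

Starting state is s_5, so the absorption probability is a_s_5 = 4323/9358.

Answer: 4323/9358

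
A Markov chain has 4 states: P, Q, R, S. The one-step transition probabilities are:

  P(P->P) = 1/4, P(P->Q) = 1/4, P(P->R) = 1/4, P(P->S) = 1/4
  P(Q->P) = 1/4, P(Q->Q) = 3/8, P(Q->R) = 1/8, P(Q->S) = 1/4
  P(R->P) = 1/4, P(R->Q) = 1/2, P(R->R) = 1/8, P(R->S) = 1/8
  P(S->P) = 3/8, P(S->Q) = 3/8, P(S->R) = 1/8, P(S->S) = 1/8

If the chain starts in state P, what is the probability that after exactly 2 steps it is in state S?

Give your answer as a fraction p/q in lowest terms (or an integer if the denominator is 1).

Answer: 3/16

Derivation:
Computing P^2 by repeated multiplication:
P^1 =
  P: [1/4, 1/4, 1/4, 1/4]
  Q: [1/4, 3/8, 1/8, 1/4]
  R: [1/4, 1/2, 1/8, 1/8]
  S: [3/8, 3/8, 1/8, 1/8]
P^2 =
  P: [9/32, 3/8, 5/32, 3/16]
  Q: [9/32, 23/64, 5/32, 13/64]
  R: [17/64, 23/64, 5/32, 7/32]
  S: [17/64, 11/32, 11/64, 7/32]

(P^2)[P -> S] = 3/16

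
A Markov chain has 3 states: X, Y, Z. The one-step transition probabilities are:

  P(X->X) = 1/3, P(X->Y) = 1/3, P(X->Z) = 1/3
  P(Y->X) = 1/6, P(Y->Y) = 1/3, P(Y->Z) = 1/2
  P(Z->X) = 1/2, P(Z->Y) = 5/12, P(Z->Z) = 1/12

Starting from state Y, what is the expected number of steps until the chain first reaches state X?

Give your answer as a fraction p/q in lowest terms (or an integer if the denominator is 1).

Answer: 102/29

Derivation:
Let h_i = expected steps to first reach X from state i.
Boundary: h_X = 0.
First-step equations for the other states:
  h_Y = 1 + 1/6*h_X + 1/3*h_Y + 1/2*h_Z
  h_Z = 1 + 1/2*h_X + 5/12*h_Y + 1/12*h_Z

Substituting h_X = 0 and rearranging gives the linear system (I - Q) h = 1:
  [2/3, -1/2] . (h_Y, h_Z) = 1
  [-5/12, 11/12] . (h_Y, h_Z) = 1

Solving yields:
  h_Y = 102/29
  h_Z = 78/29

Starting state is Y, so the expected hitting time is h_Y = 102/29.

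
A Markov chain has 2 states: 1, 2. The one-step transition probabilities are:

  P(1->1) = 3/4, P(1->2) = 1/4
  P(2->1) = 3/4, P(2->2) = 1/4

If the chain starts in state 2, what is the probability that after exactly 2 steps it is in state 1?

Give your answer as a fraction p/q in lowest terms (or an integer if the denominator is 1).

Computing P^2 by repeated multiplication:
P^1 =
  1: [3/4, 1/4]
  2: [3/4, 1/4]
P^2 =
  1: [3/4, 1/4]
  2: [3/4, 1/4]

(P^2)[2 -> 1] = 3/4

Answer: 3/4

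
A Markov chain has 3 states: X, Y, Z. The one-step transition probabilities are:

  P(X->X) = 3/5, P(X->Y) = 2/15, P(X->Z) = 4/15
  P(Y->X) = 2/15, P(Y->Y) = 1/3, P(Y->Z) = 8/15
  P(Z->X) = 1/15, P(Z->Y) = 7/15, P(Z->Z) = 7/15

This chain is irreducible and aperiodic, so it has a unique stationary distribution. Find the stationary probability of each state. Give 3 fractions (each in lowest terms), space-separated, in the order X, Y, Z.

Answer: 6/31 11/31 14/31

Derivation:
The stationary distribution satisfies pi = pi * P, i.e.:
  pi_X = 3/5*pi_X + 2/15*pi_Y + 1/15*pi_Z
  pi_Y = 2/15*pi_X + 1/3*pi_Y + 7/15*pi_Z
  pi_Z = 4/15*pi_X + 8/15*pi_Y + 7/15*pi_Z
with normalization: pi_X + pi_Y + pi_Z = 1.

Using the first 2 balance equations plus normalization, the linear system A*pi = b is:
  [-2/5, 2/15, 1/15] . pi = 0
  [2/15, -2/3, 7/15] . pi = 0
  [1, 1, 1] . pi = 1

Solving yields:
  pi_X = 6/31
  pi_Y = 11/31
  pi_Z = 14/31

Verification (pi * P):
  6/31*3/5 + 11/31*2/15 + 14/31*1/15 = 6/31 = pi_X  (ok)
  6/31*2/15 + 11/31*1/3 + 14/31*7/15 = 11/31 = pi_Y  (ok)
  6/31*4/15 + 11/31*8/15 + 14/31*7/15 = 14/31 = pi_Z  (ok)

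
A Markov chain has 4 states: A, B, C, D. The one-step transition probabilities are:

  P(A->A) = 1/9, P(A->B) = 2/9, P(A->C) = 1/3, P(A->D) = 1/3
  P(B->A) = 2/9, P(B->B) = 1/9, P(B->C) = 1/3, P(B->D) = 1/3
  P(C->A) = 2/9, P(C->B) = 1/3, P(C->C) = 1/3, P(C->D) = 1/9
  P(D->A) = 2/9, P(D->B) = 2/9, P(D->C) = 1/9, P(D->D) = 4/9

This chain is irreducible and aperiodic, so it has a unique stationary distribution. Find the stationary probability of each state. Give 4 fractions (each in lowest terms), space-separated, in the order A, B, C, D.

Answer: 1/5 77/340 9/34 21/68

Derivation:
The stationary distribution satisfies pi = pi * P, i.e.:
  pi_A = 1/9*pi_A + 2/9*pi_B + 2/9*pi_C + 2/9*pi_D
  pi_B = 2/9*pi_A + 1/9*pi_B + 1/3*pi_C + 2/9*pi_D
  pi_C = 1/3*pi_A + 1/3*pi_B + 1/3*pi_C + 1/9*pi_D
  pi_D = 1/3*pi_A + 1/3*pi_B + 1/9*pi_C + 4/9*pi_D
with normalization: pi_A + pi_B + pi_C + pi_D = 1.

Using the first 3 balance equations plus normalization, the linear system A*pi = b is:
  [-8/9, 2/9, 2/9, 2/9] . pi = 0
  [2/9, -8/9, 1/3, 2/9] . pi = 0
  [1/3, 1/3, -2/3, 1/9] . pi = 0
  [1, 1, 1, 1] . pi = 1

Solving yields:
  pi_A = 1/5
  pi_B = 77/340
  pi_C = 9/34
  pi_D = 21/68

Verification (pi * P):
  1/5*1/9 + 77/340*2/9 + 9/34*2/9 + 21/68*2/9 = 1/5 = pi_A  (ok)
  1/5*2/9 + 77/340*1/9 + 9/34*1/3 + 21/68*2/9 = 77/340 = pi_B  (ok)
  1/5*1/3 + 77/340*1/3 + 9/34*1/3 + 21/68*1/9 = 9/34 = pi_C  (ok)
  1/5*1/3 + 77/340*1/3 + 9/34*1/9 + 21/68*4/9 = 21/68 = pi_D  (ok)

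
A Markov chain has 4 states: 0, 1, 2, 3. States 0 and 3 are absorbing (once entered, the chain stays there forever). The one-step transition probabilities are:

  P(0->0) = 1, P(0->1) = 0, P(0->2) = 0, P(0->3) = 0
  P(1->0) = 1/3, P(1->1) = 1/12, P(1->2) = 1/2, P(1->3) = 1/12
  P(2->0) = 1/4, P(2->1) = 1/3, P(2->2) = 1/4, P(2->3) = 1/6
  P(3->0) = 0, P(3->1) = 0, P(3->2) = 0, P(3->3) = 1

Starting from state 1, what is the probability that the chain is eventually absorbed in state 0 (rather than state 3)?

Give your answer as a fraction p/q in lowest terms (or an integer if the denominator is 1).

Answer: 18/25

Derivation:
Let a_i = P(absorbed in 0 | start in state i).
Boundary conditions: a_0 = 1, a_3 = 0.
For each transient state i, a_i = sum_j P(i->j) * a_j:
  a_1 = 1/3*a_0 + 1/12*a_1 + 1/2*a_2 + 1/12*a_3
  a_2 = 1/4*a_0 + 1/3*a_1 + 1/4*a_2 + 1/6*a_3

Substituting a_0 = 1 and a_3 = 0, rearrange to (I - Q) a = r where r[i] = P(i -> 0):
  [11/12, -1/2] . (a_1, a_2) = 1/3
  [-1/3, 3/4] . (a_1, a_2) = 1/4

Solving yields:
  a_1 = 18/25
  a_2 = 49/75

Starting state is 1, so the absorption probability is a_1 = 18/25.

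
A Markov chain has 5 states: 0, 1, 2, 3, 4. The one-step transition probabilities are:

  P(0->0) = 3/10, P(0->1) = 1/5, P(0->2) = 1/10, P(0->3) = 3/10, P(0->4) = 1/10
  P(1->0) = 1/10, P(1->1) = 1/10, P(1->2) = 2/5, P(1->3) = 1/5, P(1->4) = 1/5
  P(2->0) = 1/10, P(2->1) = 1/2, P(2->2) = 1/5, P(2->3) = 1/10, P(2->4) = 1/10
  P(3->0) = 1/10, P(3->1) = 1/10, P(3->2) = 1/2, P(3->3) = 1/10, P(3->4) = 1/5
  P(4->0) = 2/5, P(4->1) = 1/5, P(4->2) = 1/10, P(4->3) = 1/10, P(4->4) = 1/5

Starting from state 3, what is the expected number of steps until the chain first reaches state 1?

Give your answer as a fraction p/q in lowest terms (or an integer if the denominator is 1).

Answer: 1150/283

Derivation:
Let h_i = expected steps to first reach 1 from state i.
Boundary: h_1 = 0.
First-step equations for the other states:
  h_0 = 1 + 3/10*h_0 + 1/5*h_1 + 1/10*h_2 + 3/10*h_3 + 1/10*h_4
  h_2 = 1 + 1/10*h_0 + 1/2*h_1 + 1/5*h_2 + 1/10*h_3 + 1/10*h_4
  h_3 = 1 + 1/10*h_0 + 1/10*h_1 + 1/2*h_2 + 1/10*h_3 + 1/5*h_4
  h_4 = 1 + 2/5*h_0 + 1/5*h_1 + 1/10*h_2 + 1/10*h_3 + 1/5*h_4

Substituting h_1 = 0 and rearranging gives the linear system (I - Q) h = 1:
  [7/10, -1/10, -3/10, -1/10] . (h_0, h_2, h_3, h_4) = 1
  [-1/10, 4/5, -1/10, -1/10] . (h_0, h_2, h_3, h_4) = 1
  [-1/10, -1/2, 9/10, -1/5] . (h_0, h_2, h_3, h_4) = 1
  [-2/5, -1/10, -1/10, 4/5] . (h_0, h_2, h_3, h_4) = 1

Solving yields:
  h_0 = 1180/283
  h_2 = 2380/849
  h_3 = 1150/283
  h_4 = 3560/849

Starting state is 3, so the expected hitting time is h_3 = 1150/283.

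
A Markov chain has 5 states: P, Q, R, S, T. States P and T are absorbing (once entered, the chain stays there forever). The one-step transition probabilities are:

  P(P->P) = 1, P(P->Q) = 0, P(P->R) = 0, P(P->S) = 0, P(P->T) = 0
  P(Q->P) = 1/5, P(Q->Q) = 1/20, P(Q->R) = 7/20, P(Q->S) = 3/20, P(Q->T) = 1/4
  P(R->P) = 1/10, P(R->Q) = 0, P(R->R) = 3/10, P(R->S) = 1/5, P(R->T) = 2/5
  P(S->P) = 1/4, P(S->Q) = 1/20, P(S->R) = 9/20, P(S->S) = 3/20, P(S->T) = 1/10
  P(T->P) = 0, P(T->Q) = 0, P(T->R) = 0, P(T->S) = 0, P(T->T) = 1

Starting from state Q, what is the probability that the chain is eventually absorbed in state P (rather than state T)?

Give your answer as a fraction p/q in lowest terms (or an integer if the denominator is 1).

Let a_i = P(absorbed in P | start in state i).
Boundary conditions: a_P = 1, a_T = 0.
For each transient state i, a_i = sum_j P(i->j) * a_j:
  a_Q = 1/5*a_P + 1/20*a_Q + 7/20*a_R + 3/20*a_S + 1/4*a_T
  a_R = 1/10*a_P + 0*a_Q + 3/10*a_R + 1/5*a_S + 2/5*a_T
  a_S = 1/4*a_P + 1/20*a_Q + 9/20*a_R + 3/20*a_S + 1/10*a_T

Substituting a_P = 1 and a_T = 0, rearrange to (I - Q) a = r where r[i] = P(i -> P):
  [19/20, -7/20, -3/20] . (a_Q, a_R, a_S) = 1/5
  [0, 7/10, -1/5] . (a_Q, a_R, a_S) = 1/10
  [-1/20, -9/20, 17/20] . (a_Q, a_R, a_S) = 1/4

Solving yields:
  a_Q = 725/1884
  a_R = 259/942
  a_S = 871/1884

Starting state is Q, so the absorption probability is a_Q = 725/1884.

Answer: 725/1884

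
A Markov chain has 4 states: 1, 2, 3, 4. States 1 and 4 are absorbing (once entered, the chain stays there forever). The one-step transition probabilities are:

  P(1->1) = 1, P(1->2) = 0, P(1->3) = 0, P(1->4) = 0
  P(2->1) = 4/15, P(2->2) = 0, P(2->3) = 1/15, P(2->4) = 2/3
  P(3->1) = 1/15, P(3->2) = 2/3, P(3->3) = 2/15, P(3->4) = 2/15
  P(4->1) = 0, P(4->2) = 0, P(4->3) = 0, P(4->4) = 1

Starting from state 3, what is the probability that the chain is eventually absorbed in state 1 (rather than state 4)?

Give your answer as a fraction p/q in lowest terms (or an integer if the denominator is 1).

Answer: 11/37

Derivation:
Let a_i = P(absorbed in 1 | start in state i).
Boundary conditions: a_1 = 1, a_4 = 0.
For each transient state i, a_i = sum_j P(i->j) * a_j:
  a_2 = 4/15*a_1 + 0*a_2 + 1/15*a_3 + 2/3*a_4
  a_3 = 1/15*a_1 + 2/3*a_2 + 2/15*a_3 + 2/15*a_4

Substituting a_1 = 1 and a_4 = 0, rearrange to (I - Q) a = r where r[i] = P(i -> 1):
  [1, -1/15] . (a_2, a_3) = 4/15
  [-2/3, 13/15] . (a_2, a_3) = 1/15

Solving yields:
  a_2 = 53/185
  a_3 = 11/37

Starting state is 3, so the absorption probability is a_3 = 11/37.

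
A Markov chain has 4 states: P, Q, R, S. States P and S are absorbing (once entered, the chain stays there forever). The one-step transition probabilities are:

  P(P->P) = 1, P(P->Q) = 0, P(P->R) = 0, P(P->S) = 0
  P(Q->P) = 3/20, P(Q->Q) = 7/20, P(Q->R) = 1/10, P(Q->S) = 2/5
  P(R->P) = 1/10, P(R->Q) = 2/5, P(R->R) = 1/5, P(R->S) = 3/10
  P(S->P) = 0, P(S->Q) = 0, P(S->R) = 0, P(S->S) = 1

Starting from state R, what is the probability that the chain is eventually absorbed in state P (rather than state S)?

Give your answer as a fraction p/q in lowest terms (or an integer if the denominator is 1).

Let a_i = P(absorbed in P | start in state i).
Boundary conditions: a_P = 1, a_S = 0.
For each transient state i, a_i = sum_j P(i->j) * a_j:
  a_Q = 3/20*a_P + 7/20*a_Q + 1/10*a_R + 2/5*a_S
  a_R = 1/10*a_P + 2/5*a_Q + 1/5*a_R + 3/10*a_S

Substituting a_P = 1 and a_S = 0, rearrange to (I - Q) a = r where r[i] = P(i -> P):
  [13/20, -1/10] . (a_Q, a_R) = 3/20
  [-2/5, 4/5] . (a_Q, a_R) = 1/10

Solving yields:
  a_Q = 13/48
  a_R = 25/96

Starting state is R, so the absorption probability is a_R = 25/96.

Answer: 25/96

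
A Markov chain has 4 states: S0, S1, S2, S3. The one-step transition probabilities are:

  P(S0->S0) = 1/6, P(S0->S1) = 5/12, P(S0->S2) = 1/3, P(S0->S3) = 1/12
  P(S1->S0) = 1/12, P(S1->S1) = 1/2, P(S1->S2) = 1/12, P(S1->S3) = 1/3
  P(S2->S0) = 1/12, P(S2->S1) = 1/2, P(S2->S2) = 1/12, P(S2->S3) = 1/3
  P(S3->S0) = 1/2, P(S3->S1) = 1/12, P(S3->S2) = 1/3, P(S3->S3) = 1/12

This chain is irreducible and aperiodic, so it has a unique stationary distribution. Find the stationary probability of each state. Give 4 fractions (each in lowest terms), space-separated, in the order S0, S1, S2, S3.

Answer: 7/36 7/18 17/90 41/180

Derivation:
The stationary distribution satisfies pi = pi * P, i.e.:
  pi_S0 = 1/6*pi_S0 + 1/12*pi_S1 + 1/12*pi_S2 + 1/2*pi_S3
  pi_S1 = 5/12*pi_S0 + 1/2*pi_S1 + 1/2*pi_S2 + 1/12*pi_S3
  pi_S2 = 1/3*pi_S0 + 1/12*pi_S1 + 1/12*pi_S2 + 1/3*pi_S3
  pi_S3 = 1/12*pi_S0 + 1/3*pi_S1 + 1/3*pi_S2 + 1/12*pi_S3
with normalization: pi_S0 + pi_S1 + pi_S2 + pi_S3 = 1.

Using the first 3 balance equations plus normalization, the linear system A*pi = b is:
  [-5/6, 1/12, 1/12, 1/2] . pi = 0
  [5/12, -1/2, 1/2, 1/12] . pi = 0
  [1/3, 1/12, -11/12, 1/3] . pi = 0
  [1, 1, 1, 1] . pi = 1

Solving yields:
  pi_S0 = 7/36
  pi_S1 = 7/18
  pi_S2 = 17/90
  pi_S3 = 41/180

Verification (pi * P):
  7/36*1/6 + 7/18*1/12 + 17/90*1/12 + 41/180*1/2 = 7/36 = pi_S0  (ok)
  7/36*5/12 + 7/18*1/2 + 17/90*1/2 + 41/180*1/12 = 7/18 = pi_S1  (ok)
  7/36*1/3 + 7/18*1/12 + 17/90*1/12 + 41/180*1/3 = 17/90 = pi_S2  (ok)
  7/36*1/12 + 7/18*1/3 + 17/90*1/3 + 41/180*1/12 = 41/180 = pi_S3  (ok)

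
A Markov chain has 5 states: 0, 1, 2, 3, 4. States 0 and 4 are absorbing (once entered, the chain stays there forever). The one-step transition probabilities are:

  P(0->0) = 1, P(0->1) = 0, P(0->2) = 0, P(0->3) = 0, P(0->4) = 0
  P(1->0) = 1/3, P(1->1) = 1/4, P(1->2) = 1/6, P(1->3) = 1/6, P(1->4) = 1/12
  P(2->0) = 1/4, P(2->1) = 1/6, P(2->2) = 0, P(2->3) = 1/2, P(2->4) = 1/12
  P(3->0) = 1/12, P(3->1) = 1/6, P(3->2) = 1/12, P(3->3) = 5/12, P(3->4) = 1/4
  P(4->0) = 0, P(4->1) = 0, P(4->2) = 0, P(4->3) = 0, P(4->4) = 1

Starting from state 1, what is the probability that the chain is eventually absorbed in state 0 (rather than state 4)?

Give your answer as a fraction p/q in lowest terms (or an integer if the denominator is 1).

Let a_i = P(absorbed in 0 | start in state i).
Boundary conditions: a_0 = 1, a_4 = 0.
For each transient state i, a_i = sum_j P(i->j) * a_j:
  a_1 = 1/3*a_0 + 1/4*a_1 + 1/6*a_2 + 1/6*a_3 + 1/12*a_4
  a_2 = 1/4*a_0 + 1/6*a_1 + 0*a_2 + 1/2*a_3 + 1/12*a_4
  a_3 = 1/12*a_0 + 1/6*a_1 + 1/12*a_2 + 5/12*a_3 + 1/4*a_4

Substituting a_0 = 1 and a_4 = 0, rearrange to (I - Q) a = r where r[i] = P(i -> 0):
  [3/4, -1/6, -1/6] . (a_1, a_2, a_3) = 1/3
  [-1/6, 1, -1/2] . (a_1, a_2, a_3) = 1/4
  [-1/6, -1/12, 7/12] . (a_1, a_2, a_3) = 1/12

Solving yields:
  a_1 = 198/299
  a_2 = 339/598
  a_3 = 19/46

Starting state is 1, so the absorption probability is a_1 = 198/299.

Answer: 198/299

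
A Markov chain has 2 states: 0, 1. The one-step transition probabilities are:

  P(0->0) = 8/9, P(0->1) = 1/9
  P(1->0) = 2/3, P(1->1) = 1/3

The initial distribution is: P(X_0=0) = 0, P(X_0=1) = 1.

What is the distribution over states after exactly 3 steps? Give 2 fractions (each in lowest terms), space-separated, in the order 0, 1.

Answer: 206/243 37/243

Derivation:
Propagating the distribution step by step (d_{t+1} = d_t * P):
d_0 = (0=0, 1=1)
  d_1[0] = 0*8/9 + 1*2/3 = 2/3
  d_1[1] = 0*1/9 + 1*1/3 = 1/3
d_1 = (0=2/3, 1=1/3)
  d_2[0] = 2/3*8/9 + 1/3*2/3 = 22/27
  d_2[1] = 2/3*1/9 + 1/3*1/3 = 5/27
d_2 = (0=22/27, 1=5/27)
  d_3[0] = 22/27*8/9 + 5/27*2/3 = 206/243
  d_3[1] = 22/27*1/9 + 5/27*1/3 = 37/243
d_3 = (0=206/243, 1=37/243)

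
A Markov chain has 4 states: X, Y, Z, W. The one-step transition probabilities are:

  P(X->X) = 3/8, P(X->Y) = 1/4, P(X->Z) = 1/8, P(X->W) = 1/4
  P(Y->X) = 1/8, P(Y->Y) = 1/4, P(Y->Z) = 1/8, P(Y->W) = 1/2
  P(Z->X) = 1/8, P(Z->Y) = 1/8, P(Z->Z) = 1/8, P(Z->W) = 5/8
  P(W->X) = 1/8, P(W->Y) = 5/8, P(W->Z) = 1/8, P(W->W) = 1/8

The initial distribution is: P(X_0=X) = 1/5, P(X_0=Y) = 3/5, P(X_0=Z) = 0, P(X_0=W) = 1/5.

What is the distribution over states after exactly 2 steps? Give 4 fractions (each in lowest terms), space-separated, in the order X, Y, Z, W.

Propagating the distribution step by step (d_{t+1} = d_t * P):
d_0 = (X=1/5, Y=3/5, Z=0, W=1/5)
  d_1[X] = 1/5*3/8 + 3/5*1/8 + 0*1/8 + 1/5*1/8 = 7/40
  d_1[Y] = 1/5*1/4 + 3/5*1/4 + 0*1/8 + 1/5*5/8 = 13/40
  d_1[Z] = 1/5*1/8 + 3/5*1/8 + 0*1/8 + 1/5*1/8 = 1/8
  d_1[W] = 1/5*1/4 + 3/5*1/2 + 0*5/8 + 1/5*1/8 = 3/8
d_1 = (X=7/40, Y=13/40, Z=1/8, W=3/8)
  d_2[X] = 7/40*3/8 + 13/40*1/8 + 1/8*1/8 + 3/8*1/8 = 27/160
  d_2[Y] = 7/40*1/4 + 13/40*1/4 + 1/8*1/8 + 3/8*5/8 = 3/8
  d_2[Z] = 7/40*1/8 + 13/40*1/8 + 1/8*1/8 + 3/8*1/8 = 1/8
  d_2[W] = 7/40*1/4 + 13/40*1/2 + 1/8*5/8 + 3/8*1/8 = 53/160
d_2 = (X=27/160, Y=3/8, Z=1/8, W=53/160)

Answer: 27/160 3/8 1/8 53/160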